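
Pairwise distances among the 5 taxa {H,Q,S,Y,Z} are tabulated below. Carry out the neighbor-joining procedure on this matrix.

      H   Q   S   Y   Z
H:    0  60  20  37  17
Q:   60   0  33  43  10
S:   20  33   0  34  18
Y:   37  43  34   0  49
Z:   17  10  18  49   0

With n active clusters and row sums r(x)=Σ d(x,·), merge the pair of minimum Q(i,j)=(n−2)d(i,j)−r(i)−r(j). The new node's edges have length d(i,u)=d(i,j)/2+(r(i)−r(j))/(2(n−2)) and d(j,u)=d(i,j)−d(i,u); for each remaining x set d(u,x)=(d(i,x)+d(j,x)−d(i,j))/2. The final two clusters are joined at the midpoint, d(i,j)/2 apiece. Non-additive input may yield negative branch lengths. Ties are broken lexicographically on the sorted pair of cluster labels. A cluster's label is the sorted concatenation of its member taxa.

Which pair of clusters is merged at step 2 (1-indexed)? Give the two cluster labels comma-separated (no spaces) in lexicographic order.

1. join Q+Z (d=10, Q=-210) ⇒ QZ; edges |Q|=41/3, |Z|=-11/3
  updated: d(H,QZ)=67/2, d(QZ,S)=41/2, d(QZ,Y)=41
2. join H+Y (d=37, Q=-257/2) ⇒ HY; edges |H|=105/8, |Y|=191/8
  updated: d(HY,QZ)=75/4, d(HY,S)=17/2
3. join HY+QZ (d=75/4, Q=-191/4) ⇒ HQYZ; edges |HY|=27/8, |QZ|=123/8
  updated: d(HQYZ,S)=41/8
4. join HQYZ+S (d=41/8) ⇒ HQSYZ; edges |HQYZ|=41/16, |S|=41/16
final tree: (((H:105/8,Y:191/8):27/8,(Q:41/3,Z:-11/3):123/8):41/16,S:41/16)
total length: 567/8

H,Y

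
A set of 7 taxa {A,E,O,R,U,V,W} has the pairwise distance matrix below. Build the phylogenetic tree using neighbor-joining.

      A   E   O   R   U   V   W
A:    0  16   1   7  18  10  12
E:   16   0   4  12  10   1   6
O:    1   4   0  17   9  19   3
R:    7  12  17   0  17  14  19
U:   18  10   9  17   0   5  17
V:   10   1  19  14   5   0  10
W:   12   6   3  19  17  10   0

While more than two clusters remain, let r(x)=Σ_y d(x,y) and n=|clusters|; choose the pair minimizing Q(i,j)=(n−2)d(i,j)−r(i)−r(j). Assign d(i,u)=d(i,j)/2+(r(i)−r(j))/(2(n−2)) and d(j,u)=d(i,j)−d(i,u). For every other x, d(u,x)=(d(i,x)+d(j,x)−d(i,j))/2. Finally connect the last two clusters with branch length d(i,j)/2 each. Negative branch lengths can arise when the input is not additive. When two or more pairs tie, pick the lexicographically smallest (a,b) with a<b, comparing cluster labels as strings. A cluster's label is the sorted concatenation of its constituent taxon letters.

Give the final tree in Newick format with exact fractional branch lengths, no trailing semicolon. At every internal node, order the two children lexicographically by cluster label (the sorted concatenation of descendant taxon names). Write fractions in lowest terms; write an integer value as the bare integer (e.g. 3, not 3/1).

iteration 1: select A,R (d=7, Q=-115); attach at lengths (13/10, 57/10); label the merged cluster AR
  updated: d(AR,E)=21/2, d(AR,O)=11/2, d(AR,U)=14, d(AR,V)=17/2, d(AR,W)=12
iteration 2: select U,V (d=5, Q=-157/2); attach at lengths (63/16, 17/16); label the merged cluster UV
  updated: d(AR,UV)=35/4, d(E,UV)=3, d(O,UV)=23/2, d(UV,W)=11
iteration 3: select E,UV (d=3, Q=-195/4); attach at lengths (-7/24, 79/24); label the merged cluster EUV
  updated: d(AR,EUV)=65/8, d(EUV,O)=25/4, d(EUV,W)=7
iteration 4: select AR,EUV (d=65/8, Q=-123/4); attach at lengths (41/8, 3); label the merged cluster AERUV
  updated: d(AERUV,O)=29/16, d(AERUV,W)=87/16
iteration 5: select AERUV,O (d=29/16, Q=-41/4); attach at lengths (17/8, -5/16); label the merged cluster AEORUV
  updated: d(AEORUV,W)=53/16
iteration 6: select AEORUV,W (d=53/16); attach at lengths (53/32, 53/32); label the merged cluster AEORUVW
final tree: ((((A:13/10,R:57/10):41/8,(E:-7/24,(U:63/16,V:17/16):79/24):3):17/8,O:-5/16):53/32,W:53/32)
total length: 113/4

((((A:13/10,R:57/10):41/8,(E:-7/24,(U:63/16,V:17/16):79/24):3):17/8,O:-5/16):53/32,W:53/32)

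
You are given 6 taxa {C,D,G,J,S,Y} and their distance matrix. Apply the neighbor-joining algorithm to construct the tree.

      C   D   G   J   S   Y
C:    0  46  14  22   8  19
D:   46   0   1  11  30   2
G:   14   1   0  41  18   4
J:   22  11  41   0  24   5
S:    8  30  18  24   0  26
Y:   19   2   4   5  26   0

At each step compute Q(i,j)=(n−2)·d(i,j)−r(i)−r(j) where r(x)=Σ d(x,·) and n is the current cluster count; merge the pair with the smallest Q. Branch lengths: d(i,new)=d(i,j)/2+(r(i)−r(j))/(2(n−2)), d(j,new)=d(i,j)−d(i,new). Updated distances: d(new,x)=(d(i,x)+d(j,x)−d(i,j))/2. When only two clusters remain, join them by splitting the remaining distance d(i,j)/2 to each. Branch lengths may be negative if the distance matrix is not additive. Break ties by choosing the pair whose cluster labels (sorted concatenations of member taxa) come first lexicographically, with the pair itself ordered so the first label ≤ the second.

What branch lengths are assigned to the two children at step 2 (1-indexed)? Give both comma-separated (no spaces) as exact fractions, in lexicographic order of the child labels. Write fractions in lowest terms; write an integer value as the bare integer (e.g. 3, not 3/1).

41/4,7/4

iteration 1: select C,S (d=8, Q=-183); attach at lengths (35/8, 29/8); label the merged cluster CS
  updated: d(CS,D)=34, d(CS,G)=12, d(CS,J)=19, d(CS,Y)=37/2
iteration 2: select CS,G (d=12, Q=-211/2); attach at lengths (41/4, 7/4); label the merged cluster CGS
  updated: d(CGS,D)=23/2, d(CGS,J)=24, d(CGS,Y)=21/4
iteration 3: select CGS,Y (d=21/4, Q=-85/2); attach at lengths (39/4, -9/2); label the merged cluster CGSY
  updated: d(CGSY,D)=33/8, d(CGSY,J)=95/8
iteration 4: select CGSY,D (d=33/8, Q=-27); attach at lengths (5/2, 13/8); label the merged cluster CDGSY
  updated: d(CDGSY,J)=75/8
iteration 5: select CDGSY,J (d=75/8); attach at lengths (75/16, 75/16); label the merged cluster CDGJSY
final tree: (((((C:35/8,S:29/8):41/4,G:7/4):39/4,Y:-9/2):5/2,D:13/8):75/16,J:75/16)
total length: 155/4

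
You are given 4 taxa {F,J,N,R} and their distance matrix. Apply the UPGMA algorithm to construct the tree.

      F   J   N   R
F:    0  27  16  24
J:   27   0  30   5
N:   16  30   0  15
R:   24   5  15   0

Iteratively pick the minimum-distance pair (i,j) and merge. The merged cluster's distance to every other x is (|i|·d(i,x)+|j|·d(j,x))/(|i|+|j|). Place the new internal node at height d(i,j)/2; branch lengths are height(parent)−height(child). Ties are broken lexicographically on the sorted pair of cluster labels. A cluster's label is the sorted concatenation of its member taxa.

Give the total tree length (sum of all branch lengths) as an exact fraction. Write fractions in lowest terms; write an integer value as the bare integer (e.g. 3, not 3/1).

69/2

iteration 1: select J,R (d=5); attach at lengths (5/2, 5/2); label the merged cluster JR
  updated: d(F,JR)=51/2, d(JR,N)=45/2
iteration 2: select F,N (d=16); attach at lengths (8, 8); label the merged cluster FN
  updated: d(FN,JR)=24
iteration 3: select FN,JR (d=24); attach at lengths (4, 19/2); label the merged cluster FJNR
final tree: ((F:8,N:8):4,(J:5/2,R:5/2):19/2)
total length: 69/2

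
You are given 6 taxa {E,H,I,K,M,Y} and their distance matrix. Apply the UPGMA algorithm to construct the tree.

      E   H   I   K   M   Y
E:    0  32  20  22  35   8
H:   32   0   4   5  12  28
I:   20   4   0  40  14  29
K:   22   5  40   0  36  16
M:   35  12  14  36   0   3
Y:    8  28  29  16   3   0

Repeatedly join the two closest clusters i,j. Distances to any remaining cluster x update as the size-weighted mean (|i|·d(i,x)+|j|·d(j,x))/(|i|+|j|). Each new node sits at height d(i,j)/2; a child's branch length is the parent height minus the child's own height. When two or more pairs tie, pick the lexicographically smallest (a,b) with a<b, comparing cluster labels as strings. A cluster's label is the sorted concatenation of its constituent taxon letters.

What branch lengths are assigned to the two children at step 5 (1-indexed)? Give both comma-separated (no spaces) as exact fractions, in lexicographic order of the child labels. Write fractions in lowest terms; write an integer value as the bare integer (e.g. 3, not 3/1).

1,13/8

iteration 1: select M,Y (d=3); attach at lengths (3/2, 3/2); label the merged cluster MY
  updated: d(E,MY)=43/2, d(H,MY)=20, d(I,MY)=43/2, d(K,MY)=26
iteration 2: select H,I (d=4); attach at lengths (2, 2); label the merged cluster HI
  updated: d(E,HI)=26, d(HI,K)=45/2, d(HI,MY)=83/4
iteration 3: select HI,MY (d=83/4); attach at lengths (67/8, 71/8); label the merged cluster HIMY
  updated: d(E,HIMY)=95/4, d(HIMY,K)=97/4
iteration 4: select E,K (d=22); attach at lengths (11, 11); label the merged cluster EK
  updated: d(EK,HIMY)=24
iteration 5: select EK,HIMY (d=24); attach at lengths (1, 13/8); label the merged cluster EHIKMY
final tree: ((E:11,K:11):1,((H:2,I:2):67/8,(M:3/2,Y:3/2):71/8):13/8)
total length: 391/8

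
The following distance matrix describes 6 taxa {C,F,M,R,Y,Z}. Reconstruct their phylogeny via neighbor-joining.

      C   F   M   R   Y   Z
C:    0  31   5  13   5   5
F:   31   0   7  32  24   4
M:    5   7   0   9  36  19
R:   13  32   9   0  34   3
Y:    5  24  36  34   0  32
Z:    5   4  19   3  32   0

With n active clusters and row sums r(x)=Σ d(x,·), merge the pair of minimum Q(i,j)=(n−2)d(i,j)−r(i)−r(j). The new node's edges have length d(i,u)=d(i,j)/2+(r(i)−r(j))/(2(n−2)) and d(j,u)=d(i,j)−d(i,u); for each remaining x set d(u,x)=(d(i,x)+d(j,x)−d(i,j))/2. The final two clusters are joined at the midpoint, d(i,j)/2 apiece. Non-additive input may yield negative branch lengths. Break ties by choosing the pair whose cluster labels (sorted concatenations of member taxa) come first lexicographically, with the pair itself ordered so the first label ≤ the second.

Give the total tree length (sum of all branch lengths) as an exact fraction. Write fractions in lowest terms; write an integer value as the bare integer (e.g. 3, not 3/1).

38

1. join C+Y (d=5, Q=-170) ⇒ CY; edges |C|=-13/2, |Y|=23/2
  updated: d(CY,F)=25, d(CY,M)=18, d(CY,R)=21, d(CY,Z)=16
2. join F+M (d=7, Q=-100) ⇒ FM; edges |F|=6, |M|=1
  updated: d(CY,FM)=18, d(FM,R)=17, d(FM,Z)=8
3. join CY+FM (d=18, Q=-62) ⇒ CFMY; edges |CY|=12, |FM|=6
  updated: d(CFMY,R)=10, d(CFMY,Z)=3
4. join CFMY+R (d=10, Q=-16) ⇒ CFMRY; edges |CFMY|=5, |R|=5
  updated: d(CFMRY,Z)=-2
5. join CFMRY+Z (d=-2) ⇒ CFMRYZ; edges |CFMRY|=-1, |Z|=-1
final tree: ((((C:-13/2,Y:23/2):12,(F:6,M:1):6):5,R:5):-1,Z:-1)
total length: 38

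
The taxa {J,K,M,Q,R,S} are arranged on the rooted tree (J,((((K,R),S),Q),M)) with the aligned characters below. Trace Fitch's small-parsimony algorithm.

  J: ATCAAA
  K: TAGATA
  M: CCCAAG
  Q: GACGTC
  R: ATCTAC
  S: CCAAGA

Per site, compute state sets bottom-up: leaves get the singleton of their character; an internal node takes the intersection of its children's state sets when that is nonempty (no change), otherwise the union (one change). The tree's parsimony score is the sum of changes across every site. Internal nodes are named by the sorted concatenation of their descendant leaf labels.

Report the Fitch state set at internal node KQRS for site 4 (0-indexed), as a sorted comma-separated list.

KR@0: {T} ∪ {A} = {A,T} (union, +1)
KRS@0: {A,T} ∪ {C} = {A,C,T} (union, +1)
KQRS@0: {A,C,T} ∪ {G} = {A,C,G,T} (union, +1)
KMQRS@0: {A,C,G,T} ∩ {C} = {C} (intersection, +0)
JKMQRS@0: {A} ∪ {C} = {A,C} (union, +1)
KR@1: {A} ∪ {T} = {A,T} (union, +1)
KRS@1: {A,T} ∪ {C} = {A,C,T} (union, +1)
KQRS@1: {A,C,T} ∩ {A} = {A} (intersection, +0)
KMQRS@1: {A} ∪ {C} = {A,C} (union, +1)
JKMQRS@1: {T} ∪ {A,C} = {A,C,T} (union, +1)
KR@2: {G} ∪ {C} = {C,G} (union, +1)
KRS@2: {C,G} ∪ {A} = {A,C,G} (union, +1)
KQRS@2: {A,C,G} ∩ {C} = {C} (intersection, +0)
KMQRS@2: {C} ∩ {C} = {C} (intersection, +0)
JKMQRS@2: {C} ∩ {C} = {C} (intersection, +0)
KR@3: {A} ∪ {T} = {A,T} (union, +1)
KRS@3: {A,T} ∩ {A} = {A} (intersection, +0)
KQRS@3: {A} ∪ {G} = {A,G} (union, +1)
KMQRS@3: {A,G} ∩ {A} = {A} (intersection, +0)
JKMQRS@3: {A} ∩ {A} = {A} (intersection, +0)
KR@4: {T} ∪ {A} = {A,T} (union, +1)
KRS@4: {A,T} ∪ {G} = {A,G,T} (union, +1)
KQRS@4: {A,G,T} ∩ {T} = {T} (intersection, +0)
KMQRS@4: {T} ∪ {A} = {A,T} (union, +1)
JKMQRS@4: {A} ∩ {A,T} = {A} (intersection, +0)
KR@5: {A} ∪ {C} = {A,C} (union, +1)
KRS@5: {A,C} ∩ {A} = {A} (intersection, +0)
KQRS@5: {A} ∪ {C} = {A,C} (union, +1)
KMQRS@5: {A,C} ∪ {G} = {A,C,G} (union, +1)
JKMQRS@5: {A} ∩ {A,C,G} = {A} (intersection, +0)
per-site changes: [4, 4, 2, 2, 3, 3]; total = 18

T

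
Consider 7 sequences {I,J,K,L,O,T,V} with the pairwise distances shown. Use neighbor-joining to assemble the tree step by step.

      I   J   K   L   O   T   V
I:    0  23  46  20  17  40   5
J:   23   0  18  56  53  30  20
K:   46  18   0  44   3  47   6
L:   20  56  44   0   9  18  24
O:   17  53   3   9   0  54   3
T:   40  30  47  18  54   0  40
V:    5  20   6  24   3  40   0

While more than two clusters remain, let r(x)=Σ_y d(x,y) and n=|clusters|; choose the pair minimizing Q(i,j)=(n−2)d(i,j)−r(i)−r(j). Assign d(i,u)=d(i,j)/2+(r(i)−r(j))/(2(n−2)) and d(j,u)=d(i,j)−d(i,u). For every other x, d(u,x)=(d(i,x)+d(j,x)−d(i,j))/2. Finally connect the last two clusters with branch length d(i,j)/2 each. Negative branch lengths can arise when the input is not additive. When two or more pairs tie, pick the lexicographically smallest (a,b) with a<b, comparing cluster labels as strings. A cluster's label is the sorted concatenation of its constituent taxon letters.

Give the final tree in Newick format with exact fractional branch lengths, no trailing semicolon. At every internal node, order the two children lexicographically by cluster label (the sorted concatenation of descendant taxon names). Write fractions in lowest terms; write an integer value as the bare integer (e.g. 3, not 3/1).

(((I:23/4,(L:16/5,T:74/5):61/4):1,J:17):17/4,((K:23/8,O:1/8):53/6,V:-35/6):17/4)

iteration 1: select L,T (d=18, Q=-310); attach at lengths (16/5, 74/5); label the merged cluster LT
  updated: d(I,LT)=21, d(J,LT)=34, d(K,LT)=73/2, d(LT,O)=45/2, d(LT,V)=23
iteration 2: select K,O (d=3, Q=-196); attach at lengths (23/8, 1/8); label the merged cluster KO
  updated: d(I,KO)=30, d(J,KO)=34, d(KO,LT)=28, d(KO,V)=3
iteration 3: select KO,V (d=3, Q=-137); attach at lengths (53/6, -35/6); label the merged cluster KOV
  updated: d(I,KOV)=16, d(J,KOV)=51/2, d(KOV,LT)=24
iteration 4: select I,LT (d=21, Q=-97); attach at lengths (23/4, 61/4); label the merged cluster ILT
  updated: d(ILT,J)=18, d(ILT,KOV)=19/2
iteration 5: select ILT,J (d=18, Q=-53); attach at lengths (1, 17); label the merged cluster IJLT
  updated: d(IJLT,KOV)=17/2
iteration 6: select IJLT,KOV (d=17/2); attach at lengths (17/4, 17/4); label the merged cluster IJKLOTV
final tree: (((I:23/4,(L:16/5,T:74/5):61/4):1,J:17):17/4,((K:23/8,O:1/8):53/6,V:-35/6):17/4)
total length: 143/2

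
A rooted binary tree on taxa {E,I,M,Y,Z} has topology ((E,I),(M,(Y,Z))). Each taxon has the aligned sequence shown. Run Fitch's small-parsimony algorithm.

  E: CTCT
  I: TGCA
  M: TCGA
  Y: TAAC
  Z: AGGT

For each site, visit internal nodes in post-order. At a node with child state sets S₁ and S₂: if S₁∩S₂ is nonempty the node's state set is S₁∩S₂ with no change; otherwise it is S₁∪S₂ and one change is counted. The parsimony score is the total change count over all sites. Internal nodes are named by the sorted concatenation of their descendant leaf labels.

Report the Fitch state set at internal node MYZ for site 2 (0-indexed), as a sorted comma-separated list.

G

site 0, node EI: E={C} ∪ I={T} → {C,T} (+1)
site 0, node YZ: Y={T} ∪ Z={A} → {A,T} (+1)
site 0, node MYZ: M={T} ∩ YZ={A,T} → {T} (+0)
site 0, node EIMYZ: EI={C,T} ∩ MYZ={T} → {T} (+0)
site 1, node EI: E={T} ∪ I={G} → {G,T} (+1)
site 1, node YZ: Y={A} ∪ Z={G} → {A,G} (+1)
site 1, node MYZ: M={C} ∪ YZ={A,G} → {A,C,G} (+1)
site 1, node EIMYZ: EI={G,T} ∩ MYZ={A,C,G} → {G} (+0)
site 2, node EI: E={C} ∩ I={C} → {C} (+0)
site 2, node YZ: Y={A} ∪ Z={G} → {A,G} (+1)
site 2, node MYZ: M={G} ∩ YZ={A,G} → {G} (+0)
site 2, node EIMYZ: EI={C} ∪ MYZ={G} → {C,G} (+1)
site 3, node EI: E={T} ∪ I={A} → {A,T} (+1)
site 3, node YZ: Y={C} ∪ Z={T} → {C,T} (+1)
site 3, node MYZ: M={A} ∪ YZ={C,T} → {A,C,T} (+1)
site 3, node EIMYZ: EI={A,T} ∩ MYZ={A,C,T} → {A,T} (+0)
per-site changes: [2, 3, 2, 3]; total = 10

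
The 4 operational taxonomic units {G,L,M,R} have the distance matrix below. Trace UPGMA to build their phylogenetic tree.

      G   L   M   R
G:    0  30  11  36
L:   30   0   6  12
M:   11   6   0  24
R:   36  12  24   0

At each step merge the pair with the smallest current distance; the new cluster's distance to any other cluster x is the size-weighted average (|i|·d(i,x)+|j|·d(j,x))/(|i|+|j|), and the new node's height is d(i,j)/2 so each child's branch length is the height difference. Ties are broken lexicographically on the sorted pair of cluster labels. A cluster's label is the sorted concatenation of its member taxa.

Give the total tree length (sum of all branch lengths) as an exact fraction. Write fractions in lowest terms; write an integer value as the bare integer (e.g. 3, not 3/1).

step 1: merge (L,M) at d=6; branch lengths L→3, M→3; new cluster LM
  updated: d(G,LM)=41/2, d(LM,R)=18
step 2: merge (LM,R) at d=18; branch lengths LM→6, R→9; new cluster LMR
  updated: d(G,LMR)=77/3
step 3: merge (G,LMR) at d=77/3; branch lengths G→77/6, LMR→23/6; new cluster GLMR
final tree: (G:77/6,((L:3,M:3):6,R:9):23/6)
total length: 113/3

113/3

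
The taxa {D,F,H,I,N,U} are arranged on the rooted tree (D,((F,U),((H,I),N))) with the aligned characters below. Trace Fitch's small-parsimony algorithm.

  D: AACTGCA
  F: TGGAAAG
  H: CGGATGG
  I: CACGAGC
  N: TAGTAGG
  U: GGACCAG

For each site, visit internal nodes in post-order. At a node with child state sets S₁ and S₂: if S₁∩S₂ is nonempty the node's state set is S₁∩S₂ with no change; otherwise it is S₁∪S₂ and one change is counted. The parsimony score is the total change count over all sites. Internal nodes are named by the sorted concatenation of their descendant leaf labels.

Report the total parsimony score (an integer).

19

FU@0: {T} ∪ {G} = {G,T} (union, +1)
HI@0: {C} ∩ {C} = {C} (intersection, +0)
HIN@0: {C} ∪ {T} = {C,T} (union, +1)
FHINU@0: {G,T} ∩ {C,T} = {T} (intersection, +0)
DFHINU@0: {A} ∪ {T} = {A,T} (union, +1)
FU@1: {G} ∩ {G} = {G} (intersection, +0)
HI@1: {G} ∪ {A} = {A,G} (union, +1)
HIN@1: {A,G} ∩ {A} = {A} (intersection, +0)
FHINU@1: {G} ∪ {A} = {A,G} (union, +1)
DFHINU@1: {A} ∩ {A,G} = {A} (intersection, +0)
FU@2: {G} ∪ {A} = {A,G} (union, +1)
HI@2: {G} ∪ {C} = {C,G} (union, +1)
HIN@2: {C,G} ∩ {G} = {G} (intersection, +0)
FHINU@2: {A,G} ∩ {G} = {G} (intersection, +0)
DFHINU@2: {C} ∪ {G} = {C,G} (union, +1)
FU@3: {A} ∪ {C} = {A,C} (union, +1)
HI@3: {A} ∪ {G} = {A,G} (union, +1)
HIN@3: {A,G} ∪ {T} = {A,G,T} (union, +1)
FHINU@3: {A,C} ∩ {A,G,T} = {A} (intersection, +0)
DFHINU@3: {T} ∪ {A} = {A,T} (union, +1)
FU@4: {A} ∪ {C} = {A,C} (union, +1)
HI@4: {T} ∪ {A} = {A,T} (union, +1)
HIN@4: {A,T} ∩ {A} = {A} (intersection, +0)
FHINU@4: {A,C} ∩ {A} = {A} (intersection, +0)
DFHINU@4: {G} ∪ {A} = {A,G} (union, +1)
FU@5: {A} ∩ {A} = {A} (intersection, +0)
HI@5: {G} ∩ {G} = {G} (intersection, +0)
HIN@5: {G} ∩ {G} = {G} (intersection, +0)
FHINU@5: {A} ∪ {G} = {A,G} (union, +1)
DFHINU@5: {C} ∪ {A,G} = {A,C,G} (union, +1)
FU@6: {G} ∩ {G} = {G} (intersection, +0)
HI@6: {G} ∪ {C} = {C,G} (union, +1)
HIN@6: {C,G} ∩ {G} = {G} (intersection, +0)
FHINU@6: {G} ∩ {G} = {G} (intersection, +0)
DFHINU@6: {A} ∪ {G} = {A,G} (union, +1)
per-site changes: [3, 2, 3, 4, 3, 2, 2]; total = 19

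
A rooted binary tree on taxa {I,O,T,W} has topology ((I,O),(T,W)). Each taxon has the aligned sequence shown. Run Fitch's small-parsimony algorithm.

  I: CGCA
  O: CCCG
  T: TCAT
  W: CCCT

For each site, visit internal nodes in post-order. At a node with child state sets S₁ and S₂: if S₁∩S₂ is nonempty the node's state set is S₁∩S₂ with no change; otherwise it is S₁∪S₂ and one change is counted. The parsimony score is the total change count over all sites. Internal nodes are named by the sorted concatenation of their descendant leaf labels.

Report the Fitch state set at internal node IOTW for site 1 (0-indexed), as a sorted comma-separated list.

IO@0: {C} ∩ {C} = {C} (intersection, +0)
TW@0: {T} ∪ {C} = {C,T} (union, +1)
IOTW@0: {C} ∩ {C,T} = {C} (intersection, +0)
IO@1: {G} ∪ {C} = {C,G} (union, +1)
TW@1: {C} ∩ {C} = {C} (intersection, +0)
IOTW@1: {C,G} ∩ {C} = {C} (intersection, +0)
IO@2: {C} ∩ {C} = {C} (intersection, +0)
TW@2: {A} ∪ {C} = {A,C} (union, +1)
IOTW@2: {C} ∩ {A,C} = {C} (intersection, +0)
IO@3: {A} ∪ {G} = {A,G} (union, +1)
TW@3: {T} ∩ {T} = {T} (intersection, +0)
IOTW@3: {A,G} ∪ {T} = {A,G,T} (union, +1)
per-site changes: [1, 1, 1, 2]; total = 5

C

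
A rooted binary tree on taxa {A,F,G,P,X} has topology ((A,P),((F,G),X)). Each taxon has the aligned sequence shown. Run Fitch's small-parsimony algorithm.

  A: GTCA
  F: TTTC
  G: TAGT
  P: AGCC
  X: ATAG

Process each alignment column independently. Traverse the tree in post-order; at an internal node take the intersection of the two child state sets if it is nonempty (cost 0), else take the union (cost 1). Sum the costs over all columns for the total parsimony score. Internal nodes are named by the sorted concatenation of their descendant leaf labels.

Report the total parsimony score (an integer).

10

[col 0] AP: children A:{G}, P:{A} ∪→ {A,G}; cost 1
[col 0] FG: children F:{T}, G:{T} ∩→ {T}; cost 0
[col 0] FGX: children FG:{T}, X:{A} ∪→ {A,T}; cost 1
[col 0] AFGPX: children AP:{A,G}, FGX:{A,T} ∩→ {A}; cost 0
[col 1] AP: children A:{T}, P:{G} ∪→ {G,T}; cost 1
[col 1] FG: children F:{T}, G:{A} ∪→ {A,T}; cost 1
[col 1] FGX: children FG:{A,T}, X:{T} ∩→ {T}; cost 0
[col 1] AFGPX: children AP:{G,T}, FGX:{T} ∩→ {T}; cost 0
[col 2] AP: children A:{C}, P:{C} ∩→ {C}; cost 0
[col 2] FG: children F:{T}, G:{G} ∪→ {G,T}; cost 1
[col 2] FGX: children FG:{G,T}, X:{A} ∪→ {A,G,T}; cost 1
[col 2] AFGPX: children AP:{C}, FGX:{A,G,T} ∪→ {A,C,G,T}; cost 1
[col 3] AP: children A:{A}, P:{C} ∪→ {A,C}; cost 1
[col 3] FG: children F:{C}, G:{T} ∪→ {C,T}; cost 1
[col 3] FGX: children FG:{C,T}, X:{G} ∪→ {C,G,T}; cost 1
[col 3] AFGPX: children AP:{A,C}, FGX:{C,G,T} ∩→ {C}; cost 0
per-site changes: [2, 2, 3, 3]; total = 10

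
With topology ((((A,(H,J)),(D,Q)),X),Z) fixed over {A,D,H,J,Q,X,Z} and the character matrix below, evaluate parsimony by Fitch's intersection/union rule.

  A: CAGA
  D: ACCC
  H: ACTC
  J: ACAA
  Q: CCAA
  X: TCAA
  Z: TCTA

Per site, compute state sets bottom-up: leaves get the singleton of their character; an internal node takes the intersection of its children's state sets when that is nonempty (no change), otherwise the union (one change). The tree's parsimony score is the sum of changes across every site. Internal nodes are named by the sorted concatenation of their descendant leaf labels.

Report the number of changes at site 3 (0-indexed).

2

[col 0] HJ: children H:{A}, J:{A} ∩→ {A}; cost 0
[col 0] AHJ: children A:{C}, HJ:{A} ∪→ {A,C}; cost 1
[col 0] DQ: children D:{A}, Q:{C} ∪→ {A,C}; cost 1
[col 0] ADHJQ: children AHJ:{A,C}, DQ:{A,C} ∩→ {A,C}; cost 0
[col 0] ADHJQX: children ADHJQ:{A,C}, X:{T} ∪→ {A,C,T}; cost 1
[col 0] ADHJQXZ: children ADHJQX:{A,C,T}, Z:{T} ∩→ {T}; cost 0
[col 1] HJ: children H:{C}, J:{C} ∩→ {C}; cost 0
[col 1] AHJ: children A:{A}, HJ:{C} ∪→ {A,C}; cost 1
[col 1] DQ: children D:{C}, Q:{C} ∩→ {C}; cost 0
[col 1] ADHJQ: children AHJ:{A,C}, DQ:{C} ∩→ {C}; cost 0
[col 1] ADHJQX: children ADHJQ:{C}, X:{C} ∩→ {C}; cost 0
[col 1] ADHJQXZ: children ADHJQX:{C}, Z:{C} ∩→ {C}; cost 0
[col 2] HJ: children H:{T}, J:{A} ∪→ {A,T}; cost 1
[col 2] AHJ: children A:{G}, HJ:{A,T} ∪→ {A,G,T}; cost 1
[col 2] DQ: children D:{C}, Q:{A} ∪→ {A,C}; cost 1
[col 2] ADHJQ: children AHJ:{A,G,T}, DQ:{A,C} ∩→ {A}; cost 0
[col 2] ADHJQX: children ADHJQ:{A}, X:{A} ∩→ {A}; cost 0
[col 2] ADHJQXZ: children ADHJQX:{A}, Z:{T} ∪→ {A,T}; cost 1
[col 3] HJ: children H:{C}, J:{A} ∪→ {A,C}; cost 1
[col 3] AHJ: children A:{A}, HJ:{A,C} ∩→ {A}; cost 0
[col 3] DQ: children D:{C}, Q:{A} ∪→ {A,C}; cost 1
[col 3] ADHJQ: children AHJ:{A}, DQ:{A,C} ∩→ {A}; cost 0
[col 3] ADHJQX: children ADHJQ:{A}, X:{A} ∩→ {A}; cost 0
[col 3] ADHJQXZ: children ADHJQX:{A}, Z:{A} ∩→ {A}; cost 0
per-site changes: [3, 1, 4, 2]; total = 10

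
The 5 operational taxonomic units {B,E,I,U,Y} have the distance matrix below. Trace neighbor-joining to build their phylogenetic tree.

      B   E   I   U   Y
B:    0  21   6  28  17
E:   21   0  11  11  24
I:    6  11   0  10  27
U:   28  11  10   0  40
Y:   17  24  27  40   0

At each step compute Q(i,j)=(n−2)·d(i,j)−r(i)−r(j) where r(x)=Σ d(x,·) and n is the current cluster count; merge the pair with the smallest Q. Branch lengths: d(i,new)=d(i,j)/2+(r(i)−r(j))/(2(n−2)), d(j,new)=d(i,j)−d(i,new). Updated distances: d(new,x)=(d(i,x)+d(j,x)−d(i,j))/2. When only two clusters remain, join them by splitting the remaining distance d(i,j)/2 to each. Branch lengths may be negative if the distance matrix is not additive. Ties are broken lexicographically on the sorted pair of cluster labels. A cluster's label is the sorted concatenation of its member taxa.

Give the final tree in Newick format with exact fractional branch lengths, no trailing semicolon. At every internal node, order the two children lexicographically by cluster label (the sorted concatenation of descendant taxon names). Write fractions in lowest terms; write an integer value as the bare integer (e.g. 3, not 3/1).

step 1: merge (B,Y) at d=17, Q=-129; branch lengths B→5/2, Y→29/2; new cluster BY
  updated: d(BY,E)=14, d(BY,I)=8, d(BY,U)=51/2
step 2: merge (BY,I) at d=8, Q=-121/2; branch lengths BY→69/8, I→-5/8; new cluster BIY
  updated: d(BIY,E)=17/2, d(BIY,U)=55/4
step 3: merge (BIY,E) at d=17/2, Q=-133/4; branch lengths BIY→45/8, E→23/8; new cluster BEIY
  updated: d(BEIY,U)=65/8
step 4: merge (BEIY,U) at d=65/8; branch lengths BEIY→65/16, U→65/16; new cluster BEIUY
final tree: ((((B:5/2,Y:29/2):69/8,I:-5/8):45/8,E:23/8):65/16,U:65/16)
total length: 333/8

((((B:5/2,Y:29/2):69/8,I:-5/8):45/8,E:23/8):65/16,U:65/16)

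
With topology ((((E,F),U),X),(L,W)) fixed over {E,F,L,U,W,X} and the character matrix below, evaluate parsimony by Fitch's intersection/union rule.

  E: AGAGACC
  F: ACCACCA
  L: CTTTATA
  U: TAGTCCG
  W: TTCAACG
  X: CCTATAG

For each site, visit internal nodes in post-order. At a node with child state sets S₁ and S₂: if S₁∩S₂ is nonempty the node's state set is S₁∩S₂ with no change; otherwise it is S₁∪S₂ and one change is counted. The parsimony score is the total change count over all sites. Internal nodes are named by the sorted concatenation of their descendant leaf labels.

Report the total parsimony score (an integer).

21

[col 0] EF: children E:{A}, F:{A} ∩→ {A}; cost 0
[col 0] EFU: children EF:{A}, U:{T} ∪→ {A,T}; cost 1
[col 0] EFUX: children EFU:{A,T}, X:{C} ∪→ {A,C,T}; cost 1
[col 0] LW: children L:{C}, W:{T} ∪→ {C,T}; cost 1
[col 0] EFLUWX: children EFUX:{A,C,T}, LW:{C,T} ∩→ {C,T}; cost 0
[col 1] EF: children E:{G}, F:{C} ∪→ {C,G}; cost 1
[col 1] EFU: children EF:{C,G}, U:{A} ∪→ {A,C,G}; cost 1
[col 1] EFUX: children EFU:{A,C,G}, X:{C} ∩→ {C}; cost 0
[col 1] LW: children L:{T}, W:{T} ∩→ {T}; cost 0
[col 1] EFLUWX: children EFUX:{C}, LW:{T} ∪→ {C,T}; cost 1
[col 2] EF: children E:{A}, F:{C} ∪→ {A,C}; cost 1
[col 2] EFU: children EF:{A,C}, U:{G} ∪→ {A,C,G}; cost 1
[col 2] EFUX: children EFU:{A,C,G}, X:{T} ∪→ {A,C,G,T}; cost 1
[col 2] LW: children L:{T}, W:{C} ∪→ {C,T}; cost 1
[col 2] EFLUWX: children EFUX:{A,C,G,T}, LW:{C,T} ∩→ {C,T}; cost 0
[col 3] EF: children E:{G}, F:{A} ∪→ {A,G}; cost 1
[col 3] EFU: children EF:{A,G}, U:{T} ∪→ {A,G,T}; cost 1
[col 3] EFUX: children EFU:{A,G,T}, X:{A} ∩→ {A}; cost 0
[col 3] LW: children L:{T}, W:{A} ∪→ {A,T}; cost 1
[col 3] EFLUWX: children EFUX:{A}, LW:{A,T} ∩→ {A}; cost 0
[col 4] EF: children E:{A}, F:{C} ∪→ {A,C}; cost 1
[col 4] EFU: children EF:{A,C}, U:{C} ∩→ {C}; cost 0
[col 4] EFUX: children EFU:{C}, X:{T} ∪→ {C,T}; cost 1
[col 4] LW: children L:{A}, W:{A} ∩→ {A}; cost 0
[col 4] EFLUWX: children EFUX:{C,T}, LW:{A} ∪→ {A,C,T}; cost 1
[col 5] EF: children E:{C}, F:{C} ∩→ {C}; cost 0
[col 5] EFU: children EF:{C}, U:{C} ∩→ {C}; cost 0
[col 5] EFUX: children EFU:{C}, X:{A} ∪→ {A,C}; cost 1
[col 5] LW: children L:{T}, W:{C} ∪→ {C,T}; cost 1
[col 5] EFLUWX: children EFUX:{A,C}, LW:{C,T} ∩→ {C}; cost 0
[col 6] EF: children E:{C}, F:{A} ∪→ {A,C}; cost 1
[col 6] EFU: children EF:{A,C}, U:{G} ∪→ {A,C,G}; cost 1
[col 6] EFUX: children EFU:{A,C,G}, X:{G} ∩→ {G}; cost 0
[col 6] LW: children L:{A}, W:{G} ∪→ {A,G}; cost 1
[col 6] EFLUWX: children EFUX:{G}, LW:{A,G} ∩→ {G}; cost 0
per-site changes: [3, 3, 4, 3, 3, 2, 3]; total = 21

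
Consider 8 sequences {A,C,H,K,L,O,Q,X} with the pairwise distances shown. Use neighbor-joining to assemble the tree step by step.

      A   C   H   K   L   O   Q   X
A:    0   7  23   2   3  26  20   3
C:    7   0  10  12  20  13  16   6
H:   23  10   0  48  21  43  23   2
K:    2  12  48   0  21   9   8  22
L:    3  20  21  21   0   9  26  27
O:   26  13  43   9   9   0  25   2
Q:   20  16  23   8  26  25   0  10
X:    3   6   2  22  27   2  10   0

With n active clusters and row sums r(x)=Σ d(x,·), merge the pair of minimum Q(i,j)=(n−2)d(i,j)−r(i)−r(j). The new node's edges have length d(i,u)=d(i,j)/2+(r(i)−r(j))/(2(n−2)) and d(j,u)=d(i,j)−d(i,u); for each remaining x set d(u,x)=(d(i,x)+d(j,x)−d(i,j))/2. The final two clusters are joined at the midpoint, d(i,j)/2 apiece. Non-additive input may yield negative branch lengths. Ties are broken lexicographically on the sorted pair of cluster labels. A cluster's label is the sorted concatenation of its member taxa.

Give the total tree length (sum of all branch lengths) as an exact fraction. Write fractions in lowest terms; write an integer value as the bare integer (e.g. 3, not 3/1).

719/16

1. join H+X (d=2, Q=-230) ⇒ HX; edges |H|=55/6, |X|=-43/6
  updated: d(A,HX)=12, d(C,HX)=7, d(HX,K)=34, d(HX,L)=23, d(HX,O)=43/2, d(HX,Q)=31/2
2. join L+O (d=9, Q=-321/2) ⇒ LO; edges |L|=87/20, |O|=93/20
  updated: d(A,LO)=10, d(C,LO)=12, d(HX,LO)=71/4, d(K,LO)=21/2, d(LO,Q)=21
3. join K+Q (d=8, Q=-115) ⇒ KQ; edges |K|=9/4, |Q|=23/4
  updated: d(A,KQ)=7, d(C,KQ)=10, d(HX,KQ)=83/4, d(KQ,LO)=47/4
4. join C+HX (d=7, Q=-145/2) ⇒ CHX; edges |C|=-1/12, |HX|=85/12
  updated: d(A,CHX)=6, d(CHX,KQ)=95/8, d(CHX,LO)=91/8
5. join A+CHX (d=6, Q=-161/4) ⇒ ACHX; edges |A|=23/16, |CHX|=73/16
  updated: d(ACHX,KQ)=103/16, d(ACHX,LO)=123/16
6. join ACHX+KQ (d=103/16, Q=-207/8) ⇒ ACHKQX; edges |ACHX|=19/16, |KQ|=21/4
  updated: d(ACHKQX,LO)=13/2
7. join ACHKQX+LO (d=13/2) ⇒ ACHKLOQX; edges |ACHKQX|=13/4, |LO|=13/4
final tree: (((A:23/16,(C:-1/12,(H:55/6,X:-43/6):85/12):73/16):19/16,(K:9/4,Q:23/4):21/4):13/4,(L:87/20,O:93/20):13/4)
total length: 719/16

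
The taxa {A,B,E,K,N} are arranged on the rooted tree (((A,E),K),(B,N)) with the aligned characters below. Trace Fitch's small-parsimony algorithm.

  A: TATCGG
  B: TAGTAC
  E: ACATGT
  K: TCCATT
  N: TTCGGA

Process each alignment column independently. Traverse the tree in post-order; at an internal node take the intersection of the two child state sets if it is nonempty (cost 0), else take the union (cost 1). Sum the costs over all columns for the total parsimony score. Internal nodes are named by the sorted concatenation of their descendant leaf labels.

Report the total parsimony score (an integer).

15

AE@0: {T} ∪ {A} = {A,T} (union, +1)
AEK@0: {A,T} ∩ {T} = {T} (intersection, +0)
BN@0: {T} ∩ {T} = {T} (intersection, +0)
ABEKN@0: {T} ∩ {T} = {T} (intersection, +0)
AE@1: {A} ∪ {C} = {A,C} (union, +1)
AEK@1: {A,C} ∩ {C} = {C} (intersection, +0)
BN@1: {A} ∪ {T} = {A,T} (union, +1)
ABEKN@1: {C} ∪ {A,T} = {A,C,T} (union, +1)
AE@2: {T} ∪ {A} = {A,T} (union, +1)
AEK@2: {A,T} ∪ {C} = {A,C,T} (union, +1)
BN@2: {G} ∪ {C} = {C,G} (union, +1)
ABEKN@2: {A,C,T} ∩ {C,G} = {C} (intersection, +0)
AE@3: {C} ∪ {T} = {C,T} (union, +1)
AEK@3: {C,T} ∪ {A} = {A,C,T} (union, +1)
BN@3: {T} ∪ {G} = {G,T} (union, +1)
ABEKN@3: {A,C,T} ∩ {G,T} = {T} (intersection, +0)
AE@4: {G} ∩ {G} = {G} (intersection, +0)
AEK@4: {G} ∪ {T} = {G,T} (union, +1)
BN@4: {A} ∪ {G} = {A,G} (union, +1)
ABEKN@4: {G,T} ∩ {A,G} = {G} (intersection, +0)
AE@5: {G} ∪ {T} = {G,T} (union, +1)
AEK@5: {G,T} ∩ {T} = {T} (intersection, +0)
BN@5: {C} ∪ {A} = {A,C} (union, +1)
ABEKN@5: {T} ∪ {A,C} = {A,C,T} (union, +1)
per-site changes: [1, 3, 3, 3, 2, 3]; total = 15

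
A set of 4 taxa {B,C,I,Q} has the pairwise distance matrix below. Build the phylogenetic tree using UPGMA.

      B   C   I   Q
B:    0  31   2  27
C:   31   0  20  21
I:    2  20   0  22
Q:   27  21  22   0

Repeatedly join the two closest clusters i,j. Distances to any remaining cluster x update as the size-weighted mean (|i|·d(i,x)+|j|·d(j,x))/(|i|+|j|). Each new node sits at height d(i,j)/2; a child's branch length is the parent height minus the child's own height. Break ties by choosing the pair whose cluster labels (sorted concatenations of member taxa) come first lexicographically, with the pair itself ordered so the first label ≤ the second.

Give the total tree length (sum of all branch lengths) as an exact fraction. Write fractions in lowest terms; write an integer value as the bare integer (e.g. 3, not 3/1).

iteration 1: select B,I (d=2); attach at lengths (1, 1); label the merged cluster BI
  updated: d(BI,C)=51/2, d(BI,Q)=49/2
iteration 2: select C,Q (d=21); attach at lengths (21/2, 21/2); label the merged cluster CQ
  updated: d(BI,CQ)=25
iteration 3: select BI,CQ (d=25); attach at lengths (23/2, 2); label the merged cluster BCIQ
final tree: ((B:1,I:1):23/2,(C:21/2,Q:21/2):2)
total length: 73/2

73/2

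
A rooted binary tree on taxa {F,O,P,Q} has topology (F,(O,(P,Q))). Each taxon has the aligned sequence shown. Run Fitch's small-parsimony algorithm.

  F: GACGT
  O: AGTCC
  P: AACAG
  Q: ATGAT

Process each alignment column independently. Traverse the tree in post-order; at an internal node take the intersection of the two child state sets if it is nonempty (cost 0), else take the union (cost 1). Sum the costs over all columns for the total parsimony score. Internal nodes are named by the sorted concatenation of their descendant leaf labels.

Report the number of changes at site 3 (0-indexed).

2

site 0, node PQ: P={A} ∩ Q={A} → {A} (+0)
site 0, node OPQ: O={A} ∩ PQ={A} → {A} (+0)
site 0, node FOPQ: F={G} ∪ OPQ={A} → {A,G} (+1)
site 1, node PQ: P={A} ∪ Q={T} → {A,T} (+1)
site 1, node OPQ: O={G} ∪ PQ={A,T} → {A,G,T} (+1)
site 1, node FOPQ: F={A} ∩ OPQ={A,G,T} → {A} (+0)
site 2, node PQ: P={C} ∪ Q={G} → {C,G} (+1)
site 2, node OPQ: O={T} ∪ PQ={C,G} → {C,G,T} (+1)
site 2, node FOPQ: F={C} ∩ OPQ={C,G,T} → {C} (+0)
site 3, node PQ: P={A} ∩ Q={A} → {A} (+0)
site 3, node OPQ: O={C} ∪ PQ={A} → {A,C} (+1)
site 3, node FOPQ: F={G} ∪ OPQ={A,C} → {A,C,G} (+1)
site 4, node PQ: P={G} ∪ Q={T} → {G,T} (+1)
site 4, node OPQ: O={C} ∪ PQ={G,T} → {C,G,T} (+1)
site 4, node FOPQ: F={T} ∩ OPQ={C,G,T} → {T} (+0)
per-site changes: [1, 2, 2, 2, 2]; total = 9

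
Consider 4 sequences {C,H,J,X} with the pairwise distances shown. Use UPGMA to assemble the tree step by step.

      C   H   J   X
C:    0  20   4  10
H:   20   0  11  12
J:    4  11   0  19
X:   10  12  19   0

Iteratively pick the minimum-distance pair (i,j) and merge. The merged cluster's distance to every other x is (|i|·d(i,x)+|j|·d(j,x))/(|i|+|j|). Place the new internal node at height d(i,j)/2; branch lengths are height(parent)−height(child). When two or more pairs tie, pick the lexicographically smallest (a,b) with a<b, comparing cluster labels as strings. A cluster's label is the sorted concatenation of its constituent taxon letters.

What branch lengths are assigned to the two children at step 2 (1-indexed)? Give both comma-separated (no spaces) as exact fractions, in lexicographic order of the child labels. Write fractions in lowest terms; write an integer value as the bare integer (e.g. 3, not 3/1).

6,6

1. join C+J (d=4) ⇒ CJ; edges |C|=2, |J|=2
  updated: d(CJ,H)=31/2, d(CJ,X)=29/2
2. join H+X (d=12) ⇒ HX; edges |H|=6, |X|=6
  updated: d(CJ,HX)=15
3. join CJ+HX (d=15) ⇒ CHJX; edges |CJ|=11/2, |HX|=3/2
final tree: ((C:2,J:2):11/2,(H:6,X:6):3/2)
total length: 23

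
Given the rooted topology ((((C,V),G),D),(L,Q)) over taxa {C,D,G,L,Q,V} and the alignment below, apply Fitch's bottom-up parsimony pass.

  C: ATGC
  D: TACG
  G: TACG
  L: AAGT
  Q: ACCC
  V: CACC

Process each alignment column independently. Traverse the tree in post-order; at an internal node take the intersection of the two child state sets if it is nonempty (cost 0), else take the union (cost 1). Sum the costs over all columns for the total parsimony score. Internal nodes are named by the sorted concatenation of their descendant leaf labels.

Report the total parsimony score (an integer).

10

site 0, node CV: C={A} ∪ V={C} → {A,C} (+1)
site 0, node CGV: CV={A,C} ∪ G={T} → {A,C,T} (+1)
site 0, node CDGV: CGV={A,C,T} ∩ D={T} → {T} (+0)
site 0, node LQ: L={A} ∩ Q={A} → {A} (+0)
site 0, node CDGLQV: CDGV={T} ∪ LQ={A} → {A,T} (+1)
site 1, node CV: C={T} ∪ V={A} → {A,T} (+1)
site 1, node CGV: CV={A,T} ∩ G={A} → {A} (+0)
site 1, node CDGV: CGV={A} ∩ D={A} → {A} (+0)
site 1, node LQ: L={A} ∪ Q={C} → {A,C} (+1)
site 1, node CDGLQV: CDGV={A} ∩ LQ={A,C} → {A} (+0)
site 2, node CV: C={G} ∪ V={C} → {C,G} (+1)
site 2, node CGV: CV={C,G} ∩ G={C} → {C} (+0)
site 2, node CDGV: CGV={C} ∩ D={C} → {C} (+0)
site 2, node LQ: L={G} ∪ Q={C} → {C,G} (+1)
site 2, node CDGLQV: CDGV={C} ∩ LQ={C,G} → {C} (+0)
site 3, node CV: C={C} ∩ V={C} → {C} (+0)
site 3, node CGV: CV={C} ∪ G={G} → {C,G} (+1)
site 3, node CDGV: CGV={C,G} ∩ D={G} → {G} (+0)
site 3, node LQ: L={T} ∪ Q={C} → {C,T} (+1)
site 3, node CDGLQV: CDGV={G} ∪ LQ={C,T} → {C,G,T} (+1)
per-site changes: [3, 2, 2, 3]; total = 10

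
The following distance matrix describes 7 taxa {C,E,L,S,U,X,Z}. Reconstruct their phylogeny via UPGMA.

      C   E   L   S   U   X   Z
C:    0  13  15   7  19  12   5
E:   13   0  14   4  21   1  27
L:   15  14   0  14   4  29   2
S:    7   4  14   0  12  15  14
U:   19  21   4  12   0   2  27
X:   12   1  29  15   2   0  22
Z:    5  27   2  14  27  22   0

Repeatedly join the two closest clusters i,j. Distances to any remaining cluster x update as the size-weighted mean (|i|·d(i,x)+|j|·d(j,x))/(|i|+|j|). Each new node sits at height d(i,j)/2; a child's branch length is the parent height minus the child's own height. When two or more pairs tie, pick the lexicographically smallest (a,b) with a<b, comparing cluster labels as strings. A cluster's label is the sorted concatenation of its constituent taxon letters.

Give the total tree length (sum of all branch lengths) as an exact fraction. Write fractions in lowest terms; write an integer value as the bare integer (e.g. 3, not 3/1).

687/20

iteration 1: select E,X (d=1); attach at lengths (1/2, 1/2); label the merged cluster EX
  updated: d(C,EX)=25/2, d(EX,L)=43/2, d(EX,S)=19/2, d(EX,U)=23/2, d(EX,Z)=49/2
iteration 2: select L,Z (d=2); attach at lengths (1, 1); label the merged cluster LZ
  updated: d(C,LZ)=10, d(EX,LZ)=23, d(LZ,S)=14, d(LZ,U)=31/2
iteration 3: select C,S (d=7); attach at lengths (7/2, 7/2); label the merged cluster CS
  updated: d(CS,EX)=11, d(CS,LZ)=12, d(CS,U)=31/2
iteration 4: select CS,EX (d=11); attach at lengths (2, 5); label the merged cluster CESX
  updated: d(CESX,LZ)=35/2, d(CESX,U)=27/2
iteration 5: select CESX,U (d=27/2); attach at lengths (5/4, 27/4); label the merged cluster CESUX
  updated: d(CESUX,LZ)=171/10
iteration 6: select CESUX,LZ (d=171/10); attach at lengths (9/5, 151/20); label the merged cluster CELSUXZ
final tree: ((((C:7/2,S:7/2):2,(E:1/2,X:1/2):5):5/4,U:27/4):9/5,(L:1,Z:1):151/20)
total length: 687/20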